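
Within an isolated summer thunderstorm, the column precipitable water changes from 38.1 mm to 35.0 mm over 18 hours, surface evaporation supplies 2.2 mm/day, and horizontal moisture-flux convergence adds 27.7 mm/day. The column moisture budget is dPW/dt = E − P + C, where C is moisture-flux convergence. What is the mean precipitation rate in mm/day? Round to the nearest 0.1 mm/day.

P ≈ 34.0 mm/day

dPW/dt = (35.0 − 38.1) mm / (18/24 day) = -4.133 mm/day.
P = E + C − dPW/dt = 2.2 + (27.7) − (-4.133) = 34.0 mm/day.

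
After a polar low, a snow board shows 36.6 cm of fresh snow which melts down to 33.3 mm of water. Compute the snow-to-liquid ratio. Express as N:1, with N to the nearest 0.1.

ratio ≈ 11.0

Ratio = snow depth / SWE = 366 mm / 33.3 mm = 11.0, i.e. 11.0:1.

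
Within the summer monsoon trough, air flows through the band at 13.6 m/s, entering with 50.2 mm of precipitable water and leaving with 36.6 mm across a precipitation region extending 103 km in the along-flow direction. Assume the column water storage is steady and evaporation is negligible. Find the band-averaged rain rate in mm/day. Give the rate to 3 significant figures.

Column moisture flux per unit crosswind length is F = V × PW.
Inflow: F_in = 13.6 × 50.2 = 682.72 mm·m/s
Outflow: F_out = 13.6 × 36.6 = 497.76 mm·m/s
Steady-state rate R = (F_in − F_out)/L = (682.72 − 497.76) / 103000 m = 1.796e-03 mm/s.
R = 1.796e-03 × 3600 × 24 = 155 mm/day.

R ≈ 155 mm/day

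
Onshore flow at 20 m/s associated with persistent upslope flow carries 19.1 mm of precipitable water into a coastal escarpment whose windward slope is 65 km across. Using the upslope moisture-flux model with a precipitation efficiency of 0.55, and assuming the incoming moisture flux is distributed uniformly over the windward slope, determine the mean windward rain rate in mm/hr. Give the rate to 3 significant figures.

R ≈ 11.6 mm/hr

Incoming column moisture flux per unit ridge length: F = V × PW = 20 × 19.1 = 382 mm·m/s.
Spread over the 65 km slope with efficiency ε = 0.55: R = ε·F/W = 0.55 × 382 / 65000 m = 3.232e-03 mm/s.
R = 3.232e-03 × 3600 = 11.6 mm/hr.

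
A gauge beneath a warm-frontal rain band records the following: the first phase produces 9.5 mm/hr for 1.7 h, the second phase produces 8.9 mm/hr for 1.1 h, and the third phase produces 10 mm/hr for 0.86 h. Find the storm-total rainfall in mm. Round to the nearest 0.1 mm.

Total = Σ Rᵢ Δtᵢ = 9.5 × 1.7 + 8.9 × 1.1 + 10 × 0.86
      = 16.15 + 9.79 + 8.6 = 34.5 mm.

total ≈ 34.5 mm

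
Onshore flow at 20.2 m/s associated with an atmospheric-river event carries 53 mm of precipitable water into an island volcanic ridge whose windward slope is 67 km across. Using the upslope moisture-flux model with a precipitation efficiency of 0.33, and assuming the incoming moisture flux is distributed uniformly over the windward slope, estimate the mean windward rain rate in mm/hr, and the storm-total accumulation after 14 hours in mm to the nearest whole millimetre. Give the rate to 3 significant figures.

Incoming column moisture flux per unit ridge length: F = V × PW = 20.2 × 53 = 1070.6 mm·m/s.
Spread over the 67 km slope with efficiency ε = 0.33: R = ε·F/W = 0.33 × 1070.6 / 67000 m = 5.273e-03 mm/s.
R = 5.273e-03 × 3600 = 19.0 mm/hr.
Over 14 h: total = 19.0 × 14 = 266 mm.

R ≈ 19.0 mm/hr; total ≈ 266 mm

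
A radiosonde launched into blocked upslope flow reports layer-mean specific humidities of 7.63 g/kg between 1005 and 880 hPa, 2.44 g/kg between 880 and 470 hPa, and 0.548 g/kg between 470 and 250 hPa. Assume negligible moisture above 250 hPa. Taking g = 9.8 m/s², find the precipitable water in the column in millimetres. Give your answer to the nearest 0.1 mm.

Precipitable water is the column-integrated vapour mass per unit area: PW = (1/g) Σ q̄ Δp, with q in kg/kg and Δp in Pa (1 kg/m² of water = 1 mm).
Layer 1005–880 hPa: Δp = 125 hPa = 12500 Pa, q̄ = 0.00763 kg/kg → 0.00763 × 12500 / 9.8 = 9.73 mm
Layer 880–470 hPa: Δp = 410 hPa = 41000 Pa, q̄ = 0.00244 kg/kg → 0.00244 × 41000 / 9.8 = 10.21 mm
Layer 470–250 hPa: Δp = 220 hPa = 22000 Pa, q̄ = 0.000548 kg/kg → 0.000548 × 22000 / 9.8 = 1.23 mm
PW = 9.73 + 10.21 + 1.23 = 21.17 ≈ 21.2 mm.

PW ≈ 21.2 mm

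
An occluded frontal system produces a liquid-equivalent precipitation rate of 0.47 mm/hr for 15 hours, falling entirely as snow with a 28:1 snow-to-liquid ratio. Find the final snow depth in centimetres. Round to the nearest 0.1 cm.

Liquid-equivalent depth = 0.47 × 15 = 7.05 mm.
Snow depth = 7.05 mm × 28 = 197.4 mm = 19.7 cm.

snow depth ≈ 19.7 cm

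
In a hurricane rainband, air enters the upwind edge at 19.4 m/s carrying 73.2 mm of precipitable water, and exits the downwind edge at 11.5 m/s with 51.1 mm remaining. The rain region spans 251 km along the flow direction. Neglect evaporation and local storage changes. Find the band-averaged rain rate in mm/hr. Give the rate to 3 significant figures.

Column moisture flux per unit crosswind length is F = V × PW.
Inflow: F_in = 19.4 × 73.2 = 1420.08 mm·m/s
Outflow: F_out = 11.5 × 51.1 = 587.65 mm·m/s
Steady-state rate R = (F_in − F_out)/L = (1420.08 − 587.65) / 251000 m = 3.316e-03 mm/s.
R = 3.316e-03 × 3600 = 11.9 mm/hr.

R ≈ 11.9 mm/hr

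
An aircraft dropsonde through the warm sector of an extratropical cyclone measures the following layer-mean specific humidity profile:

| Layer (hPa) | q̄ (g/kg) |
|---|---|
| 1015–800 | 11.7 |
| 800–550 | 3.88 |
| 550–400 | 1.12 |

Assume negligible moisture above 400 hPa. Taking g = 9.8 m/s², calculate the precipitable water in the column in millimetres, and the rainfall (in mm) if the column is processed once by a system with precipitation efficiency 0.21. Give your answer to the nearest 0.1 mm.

Precipitable water is the column-integrated vapour mass per unit area: PW = (1/g) Σ q̄ Δp, with q in kg/kg and Δp in Pa (1 kg/m² of water = 1 mm).
Layer 1015–800 hPa: Δp = 215 hPa = 21500 Pa, q̄ = 0.0117 kg/kg → 0.0117 × 21500 / 9.8 = 25.67 mm
Layer 800–550 hPa: Δp = 250 hPa = 25000 Pa, q̄ = 0.00388 kg/kg → 0.00388 × 25000 / 9.8 = 9.90 mm
Layer 550–400 hPa: Δp = 150 hPa = 15000 Pa, q̄ = 0.00112 kg/kg → 0.00112 × 15000 / 9.8 = 1.71 mm
PW = 25.67 + 9.90 + 1.71 = 37.28 ≈ 37.3 mm.
Rainfall = ε × PW = 0.21 × 37.3 = 7.8 mm.

PW ≈ 37.3 mm; rainfall ≈ 7.8 mm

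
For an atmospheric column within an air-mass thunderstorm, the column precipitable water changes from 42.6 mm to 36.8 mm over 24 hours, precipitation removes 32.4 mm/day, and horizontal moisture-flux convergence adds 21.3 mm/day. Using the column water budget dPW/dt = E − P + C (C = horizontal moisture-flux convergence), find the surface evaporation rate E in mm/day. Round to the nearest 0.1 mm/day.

dPW/dt = (36.8 − 42.6) mm / (24/24 day) = -5.800 mm/day.
E = dPW/dt + P − C = (-5.800) + 32.4 − (21.3) = 5.3 mm/day.

E ≈ 5.3 mm/day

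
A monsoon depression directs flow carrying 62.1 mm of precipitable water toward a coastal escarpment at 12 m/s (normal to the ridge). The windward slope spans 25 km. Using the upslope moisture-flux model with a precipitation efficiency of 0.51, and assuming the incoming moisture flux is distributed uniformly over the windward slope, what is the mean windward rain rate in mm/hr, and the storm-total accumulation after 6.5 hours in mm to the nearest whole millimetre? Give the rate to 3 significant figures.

R ≈ 54.7 mm/hr; total ≈ 356 mm

Incoming column moisture flux per unit ridge length: F = V × PW = 12 × 62.1 = 745.2 mm·m/s.
Spread over the 25 km slope with efficiency ε = 0.51: R = ε·F/W = 0.51 × 745.2 / 25000 m = 1.520e-02 mm/s.
R = 1.520e-02 × 3600 = 54.7 mm/hr.
Over 6.5 h: total = 54.7 × 6.5 = 355.55 ≈ 356 mm.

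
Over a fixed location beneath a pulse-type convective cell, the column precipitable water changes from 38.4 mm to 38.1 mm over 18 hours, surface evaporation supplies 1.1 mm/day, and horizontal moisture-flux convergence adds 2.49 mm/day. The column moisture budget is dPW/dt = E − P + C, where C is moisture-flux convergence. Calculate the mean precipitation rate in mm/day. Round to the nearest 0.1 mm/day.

dPW/dt = (38.1 − 38.4) mm / (18/24 day) = -0.400 mm/day.
P = E + C − dPW/dt = 1.1 + (2.49) − (-0.400) = 4.0 mm/day.

P ≈ 4.0 mm/day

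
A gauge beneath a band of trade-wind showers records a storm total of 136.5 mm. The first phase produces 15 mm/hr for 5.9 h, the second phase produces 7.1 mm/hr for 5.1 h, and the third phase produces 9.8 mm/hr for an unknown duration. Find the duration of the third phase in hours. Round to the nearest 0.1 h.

duration ≈ 1.2 h

Known phases: 15 × 5.9 + 7.1 × 5.1 = 88.5 + 36.21 = 124.71 mm.
Remaining depth = 136.5 − 124.71 = 11.79 mm.
Duration = 11.79 / 9.8 = 1.2 h.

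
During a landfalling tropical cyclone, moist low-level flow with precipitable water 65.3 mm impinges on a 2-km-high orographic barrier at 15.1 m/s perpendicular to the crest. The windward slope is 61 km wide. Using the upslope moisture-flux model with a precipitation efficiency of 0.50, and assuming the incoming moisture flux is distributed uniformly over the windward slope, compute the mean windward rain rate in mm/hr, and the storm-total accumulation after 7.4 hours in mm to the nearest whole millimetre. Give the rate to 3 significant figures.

R ≈ 29.1 mm/hr; total ≈ 215 mm

Incoming column moisture flux per unit ridge length: F = V × PW = 15.1 × 65.3 = 986.03 mm·m/s.
Spread over the 61 km slope with efficiency ε = 0.50: R = ε·F/W = 0.50 × 986.03 / 61000 m = 8.082e-03 mm/s.
R = 8.082e-03 × 3600 = 29.1 mm/hr.
Over 7.4 h: total = 29.1 × 7.4 = 215.34 ≈ 215 mm.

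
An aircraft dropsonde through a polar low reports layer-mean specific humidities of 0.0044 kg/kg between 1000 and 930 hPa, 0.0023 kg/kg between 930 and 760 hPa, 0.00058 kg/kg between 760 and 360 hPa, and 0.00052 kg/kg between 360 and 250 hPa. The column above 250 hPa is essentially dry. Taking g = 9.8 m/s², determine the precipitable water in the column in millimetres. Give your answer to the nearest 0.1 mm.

Precipitable water is the column-integrated vapour mass per unit area: PW = (1/g) Σ q̄ Δp, with q in kg/kg and Δp in Pa (1 kg/m² of water = 1 mm).
Layer 1000–930 hPa: Δp = 70 hPa = 7000 Pa, q̄ = 0.0044 kg/kg → 0.0044 × 7000 / 9.8 = 3.14 mm
Layer 930–760 hPa: Δp = 170 hPa = 17000 Pa, q̄ = 0.0023 kg/kg → 0.0023 × 17000 / 9.8 = 3.99 mm
Layer 760–360 hPa: Δp = 400 hPa = 40000 Pa, q̄ = 0.00058 kg/kg → 0.00058 × 40000 / 9.8 = 2.37 mm
Layer 360–250 hPa: Δp = 110 hPa = 11000 Pa, q̄ = 0.00052 kg/kg → 0.00052 × 11000 / 9.8 = 0.58 mm
PW = 3.14 + 3.99 + 2.37 + 0.58 = 10.08 ≈ 10.1 mm.

PW ≈ 10.1 mm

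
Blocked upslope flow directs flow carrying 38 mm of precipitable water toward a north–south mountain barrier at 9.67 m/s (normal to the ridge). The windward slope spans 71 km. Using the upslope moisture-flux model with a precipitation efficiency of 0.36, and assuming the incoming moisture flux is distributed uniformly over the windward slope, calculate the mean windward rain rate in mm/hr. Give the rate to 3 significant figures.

R ≈ 6.71 mm/hr

Incoming column moisture flux per unit ridge length: F = V × PW = 9.67 × 38 = 367.46 mm·m/s.
Spread over the 71 km slope with efficiency ε = 0.36: R = ε·F/W = 0.36 × 367.46 / 71000 m = 1.863e-03 mm/s.
R = 1.863e-03 × 3600 = 6.71 mm/hr.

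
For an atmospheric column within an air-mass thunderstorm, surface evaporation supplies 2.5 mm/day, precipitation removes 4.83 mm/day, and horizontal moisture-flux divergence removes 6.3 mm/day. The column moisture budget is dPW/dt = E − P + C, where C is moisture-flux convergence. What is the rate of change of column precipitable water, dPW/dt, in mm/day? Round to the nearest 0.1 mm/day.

dPW/dt ≈ -8.6 mm/day

dPW/dt = E − P + C = 2.5 − 4.83 + (-6.3) = -8.6 mm/day.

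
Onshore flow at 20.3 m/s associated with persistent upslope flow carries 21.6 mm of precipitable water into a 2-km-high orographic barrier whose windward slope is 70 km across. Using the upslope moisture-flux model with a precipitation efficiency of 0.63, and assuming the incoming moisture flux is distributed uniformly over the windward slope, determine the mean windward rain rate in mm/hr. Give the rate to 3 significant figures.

R ≈ 14.2 mm/hr

Incoming column moisture flux per unit ridge length: F = V × PW = 20.3 × 21.6 = 438.48 mm·m/s.
Spread over the 70 km slope with efficiency ε = 0.63: R = ε·F/W = 0.63 × 438.48 / 70000 m = 3.946e-03 mm/s.
R = 3.946e-03 × 3600 = 14.2 mm/hr.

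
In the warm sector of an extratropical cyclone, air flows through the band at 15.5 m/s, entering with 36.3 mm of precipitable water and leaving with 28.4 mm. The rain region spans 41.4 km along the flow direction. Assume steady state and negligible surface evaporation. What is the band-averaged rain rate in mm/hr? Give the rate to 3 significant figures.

Column moisture flux per unit crosswind length is F = V × PW.
Inflow: F_in = 15.5 × 36.3 = 562.65 mm·m/s
Outflow: F_out = 15.5 × 28.4 = 440.2 mm·m/s
Steady-state rate R = (F_in − F_out)/L = (562.65 − 440.2) / 41400 m = 2.958e-03 mm/s.
R = 2.958e-03 × 3600 = 10.6 mm/hr.

R ≈ 10.6 mm/hr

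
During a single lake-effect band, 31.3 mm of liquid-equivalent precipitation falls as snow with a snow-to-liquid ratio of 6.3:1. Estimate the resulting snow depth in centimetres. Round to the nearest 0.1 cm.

Snow depth = liquid × ratio = 31.3 mm × 6.3 = 197.19 mm = 19.7 cm.

snow depth ≈ 19.7 cm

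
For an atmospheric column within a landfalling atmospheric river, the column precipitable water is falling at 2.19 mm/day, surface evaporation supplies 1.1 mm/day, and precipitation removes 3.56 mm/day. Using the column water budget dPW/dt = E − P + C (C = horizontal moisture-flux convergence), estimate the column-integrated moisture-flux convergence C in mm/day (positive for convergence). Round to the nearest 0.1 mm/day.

C ≈ 0.3 mm/day

dPW/dt = -2.19 mm/day.
C = dPW/dt − E + P = (-2.19) − 1.1 + 3.56 = 0.3 mm/day.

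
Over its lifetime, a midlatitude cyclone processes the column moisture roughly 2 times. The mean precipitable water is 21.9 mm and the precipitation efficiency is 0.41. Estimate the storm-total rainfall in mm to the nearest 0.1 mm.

rainfall ≈ 18.0 mm

Each cycle deposits ε × PW = 0.41 × 21.9 = 8.979 mm.
Over 2 cycles: 2 × 8.979 = 18.0 mm.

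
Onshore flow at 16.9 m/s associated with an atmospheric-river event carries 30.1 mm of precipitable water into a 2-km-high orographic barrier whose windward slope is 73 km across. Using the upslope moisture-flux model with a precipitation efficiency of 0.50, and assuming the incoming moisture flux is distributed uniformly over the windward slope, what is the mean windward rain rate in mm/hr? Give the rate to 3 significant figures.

R ≈ 12.5 mm/hr

Incoming column moisture flux per unit ridge length: F = V × PW = 16.9 × 30.1 = 508.69 mm·m/s.
Spread over the 73 km slope with efficiency ε = 0.50: R = ε·F/W = 0.50 × 508.69 / 73000 m = 3.484e-03 mm/s.
R = 3.484e-03 × 3600 = 12.5 mm/hr.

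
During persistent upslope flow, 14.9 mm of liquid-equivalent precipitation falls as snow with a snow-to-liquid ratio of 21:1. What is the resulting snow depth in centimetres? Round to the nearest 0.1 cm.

Snow depth = liquid × ratio = 14.9 mm × 21 = 312.9 mm = 31.3 cm.

snow depth ≈ 31.3 cm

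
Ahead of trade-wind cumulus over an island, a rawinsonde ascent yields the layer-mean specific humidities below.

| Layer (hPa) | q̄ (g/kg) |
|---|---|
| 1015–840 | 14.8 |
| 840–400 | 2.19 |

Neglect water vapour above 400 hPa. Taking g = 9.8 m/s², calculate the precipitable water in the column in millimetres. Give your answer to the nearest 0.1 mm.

PW ≈ 36.3 mm

Precipitable water is the column-integrated vapour mass per unit area: PW = (1/g) Σ q̄ Δp, with q in kg/kg and Δp in Pa (1 kg/m² of water = 1 mm).
Layer 1015–840 hPa: Δp = 175 hPa = 17500 Pa, q̄ = 0.0148 kg/kg → 0.0148 × 17500 / 9.8 = 26.43 mm
Layer 840–400 hPa: Δp = 440 hPa = 44000 Pa, q̄ = 0.00219 kg/kg → 0.00219 × 44000 / 9.8 = 9.83 mm
PW = 26.43 + 9.83 = 36.26 ≈ 36.3 mm.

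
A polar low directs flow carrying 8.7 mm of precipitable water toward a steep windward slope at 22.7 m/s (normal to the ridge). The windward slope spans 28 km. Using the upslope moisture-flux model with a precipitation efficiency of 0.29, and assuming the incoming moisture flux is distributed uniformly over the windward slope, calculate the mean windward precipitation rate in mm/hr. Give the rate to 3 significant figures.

R ≈ 7.36 mm/hr

Incoming column moisture flux per unit ridge length: F = V × PW = 22.7 × 8.7 = 197.49 mm·m/s.
Spread over the 28 km slope with efficiency ε = 0.29: R = ε·F/W = 0.29 × 197.49 / 28000 m = 2.045e-03 mm/s.
R = 2.045e-03 × 3600 = 7.36 mm/hr.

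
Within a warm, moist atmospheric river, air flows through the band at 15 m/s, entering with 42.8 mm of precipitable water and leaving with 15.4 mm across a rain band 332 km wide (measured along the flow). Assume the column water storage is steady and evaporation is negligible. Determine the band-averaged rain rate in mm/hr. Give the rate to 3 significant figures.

Column moisture flux per unit crosswind length is F = V × PW.
Inflow: F_in = 15 × 42.8 = 642 mm·m/s
Outflow: F_out = 15 × 15.4 = 231 mm·m/s
Steady-state rate R = (F_in − F_out)/L = (642 − 231) / 332000 m = 1.238e-03 mm/s.
R = 1.238e-03 × 3600 = 4.46 mm/hr.

R ≈ 4.46 mm/hr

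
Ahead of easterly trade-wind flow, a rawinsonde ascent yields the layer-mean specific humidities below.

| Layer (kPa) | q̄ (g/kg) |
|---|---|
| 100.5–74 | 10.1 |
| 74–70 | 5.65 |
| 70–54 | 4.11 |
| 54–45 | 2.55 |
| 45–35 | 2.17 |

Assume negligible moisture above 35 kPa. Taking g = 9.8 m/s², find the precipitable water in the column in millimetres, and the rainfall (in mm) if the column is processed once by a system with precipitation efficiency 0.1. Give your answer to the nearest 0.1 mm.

Precipitable water is the column-integrated vapour mass per unit area: PW = (1/g) Σ q̄ Δp, with q in kg/kg and Δp in Pa (1 kg/m² of water = 1 mm).
Layer 100.5–74 kPa: Δp = 265 hPa = 26500 Pa, q̄ = 0.0101 kg/kg → 0.0101 × 26500 / 9.8 = 27.31 mm
Layer 74–70 kPa: Δp = 40 hPa = 4000 Pa, q̄ = 0.00565 kg/kg → 0.00565 × 4000 / 9.8 = 2.31 mm
Layer 70–54 kPa: Δp = 160 hPa = 16000 Pa, q̄ = 0.00411 kg/kg → 0.00411 × 16000 / 9.8 = 6.71 mm
Layer 54–45 kPa: Δp = 90 hPa = 9000 Pa, q̄ = 0.00255 kg/kg → 0.00255 × 9000 / 9.8 = 2.34 mm
Layer 45–35 kPa: Δp = 100 hPa = 10000 Pa, q̄ = 0.00217 kg/kg → 0.00217 × 10000 / 9.8 = 2.21 mm
PW = 27.31 + 2.31 + 6.71 + 2.34 + 2.21 = 40.88 ≈ 40.9 mm.
Rainfall = ε × PW = 0.1 × 40.9 = 4.1 mm.

PW ≈ 40.9 mm; rainfall ≈ 4.1 mm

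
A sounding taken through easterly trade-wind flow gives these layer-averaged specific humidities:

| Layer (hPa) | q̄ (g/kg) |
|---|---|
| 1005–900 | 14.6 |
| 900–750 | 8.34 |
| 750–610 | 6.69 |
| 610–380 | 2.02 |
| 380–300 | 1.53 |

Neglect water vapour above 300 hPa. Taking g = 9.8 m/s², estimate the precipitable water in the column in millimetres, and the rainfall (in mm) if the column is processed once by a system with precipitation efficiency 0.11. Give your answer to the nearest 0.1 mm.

Precipitable water is the column-integrated vapour mass per unit area: PW = (1/g) Σ q̄ Δp, with q in kg/kg and Δp in Pa (1 kg/m² of water = 1 mm).
Layer 1005–900 hPa: Δp = 105 hPa = 10500 Pa, q̄ = 0.0146 kg/kg → 0.0146 × 10500 / 9.8 = 15.64 mm
Layer 900–750 hPa: Δp = 150 hPa = 15000 Pa, q̄ = 0.00834 kg/kg → 0.00834 × 15000 / 9.8 = 12.77 mm
Layer 750–610 hPa: Δp = 140 hPa = 14000 Pa, q̄ = 0.00669 kg/kg → 0.00669 × 14000 / 9.8 = 9.56 mm
Layer 610–380 hPa: Δp = 230 hPa = 23000 Pa, q̄ = 0.00202 kg/kg → 0.00202 × 23000 / 9.8 = 4.74 mm
Layer 380–300 hPa: Δp = 80 hPa = 8000 Pa, q̄ = 0.00153 kg/kg → 0.00153 × 8000 / 9.8 = 1.25 mm
PW = 15.64 + 12.77 + 9.56 + 4.74 + 1.25 = 43.96 ≈ 44.0 mm.
Rainfall = ε × PW = 0.11 × 44.0 = 4.8 mm.

PW ≈ 44.0 mm; rainfall ≈ 4.8 mm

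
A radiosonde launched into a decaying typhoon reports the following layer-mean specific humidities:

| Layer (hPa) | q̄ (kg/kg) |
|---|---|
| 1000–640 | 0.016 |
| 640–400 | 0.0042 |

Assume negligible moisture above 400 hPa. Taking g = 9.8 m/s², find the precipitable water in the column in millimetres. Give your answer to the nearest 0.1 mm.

PW ≈ 69.1 mm

Precipitable water is the column-integrated vapour mass per unit area: PW = (1/g) Σ q̄ Δp, with q in kg/kg and Δp in Pa (1 kg/m² of water = 1 mm).
Layer 1000–640 hPa: Δp = 360 hPa = 36000 Pa, q̄ = 0.016 kg/kg → 0.016 × 36000 / 9.8 = 58.78 mm
Layer 640–400 hPa: Δp = 240 hPa = 24000 Pa, q̄ = 0.0042 kg/kg → 0.0042 × 24000 / 9.8 = 10.29 mm
PW = 58.78 + 10.29 = 69.07 ≈ 69.1 mm.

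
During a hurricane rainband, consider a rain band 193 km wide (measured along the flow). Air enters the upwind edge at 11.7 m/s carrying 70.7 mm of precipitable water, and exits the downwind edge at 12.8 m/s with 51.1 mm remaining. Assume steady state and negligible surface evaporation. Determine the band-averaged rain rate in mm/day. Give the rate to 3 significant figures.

R ≈ 77.5 mm/day

Column moisture flux per unit crosswind length is F = V × PW.
Inflow: F_in = 11.7 × 70.7 = 827.19 mm·m/s
Outflow: F_out = 12.8 × 51.1 = 654.08 mm·m/s
Steady-state rate R = (F_in − F_out)/L = (827.19 − 654.08) / 193000 m = 8.969e-04 mm/s.
R = 8.969e-04 × 3600 × 24 = 77.5 mm/day.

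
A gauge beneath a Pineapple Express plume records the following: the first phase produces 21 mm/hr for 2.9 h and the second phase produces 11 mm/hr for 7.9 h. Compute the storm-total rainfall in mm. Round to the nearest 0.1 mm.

total ≈ 147.8 mm

Total = Σ Rᵢ Δtᵢ = 21 × 2.9 + 11 × 7.9
      = 60.9 + 86.9 = 147.8 mm.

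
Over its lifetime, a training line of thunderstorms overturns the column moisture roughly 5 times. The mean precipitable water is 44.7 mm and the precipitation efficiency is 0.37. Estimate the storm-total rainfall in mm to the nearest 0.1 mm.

rainfall ≈ 82.7 mm

Each cycle deposits ε × PW = 0.37 × 44.7 = 16.539 mm.
Over 5 cycles: 5 × 16.539 = 82.7 mm.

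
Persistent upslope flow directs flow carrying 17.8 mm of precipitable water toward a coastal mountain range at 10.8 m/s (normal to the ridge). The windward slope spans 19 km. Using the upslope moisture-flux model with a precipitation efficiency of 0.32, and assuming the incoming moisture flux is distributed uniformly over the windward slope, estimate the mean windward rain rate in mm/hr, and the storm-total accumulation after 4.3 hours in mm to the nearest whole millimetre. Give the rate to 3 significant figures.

R ≈ 11.7 mm/hr; total ≈ 50 mm

Incoming column moisture flux per unit ridge length: F = V × PW = 10.8 × 17.8 = 192.24 mm·m/s.
Spread over the 19 km slope with efficiency ε = 0.32: R = ε·F/W = 0.32 × 192.24 / 19000 m = 3.238e-03 mm/s.
R = 3.238e-03 × 3600 = 11.7 mm/hr.
Over 4.3 h: total = 11.7 × 4.3 = 50.31 ≈ 50 mm.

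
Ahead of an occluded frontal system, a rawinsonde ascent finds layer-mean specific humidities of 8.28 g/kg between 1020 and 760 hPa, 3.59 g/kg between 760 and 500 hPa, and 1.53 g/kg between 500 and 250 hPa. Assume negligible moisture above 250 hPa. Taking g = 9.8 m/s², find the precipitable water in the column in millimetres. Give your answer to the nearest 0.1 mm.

Precipitable water is the column-integrated vapour mass per unit area: PW = (1/g) Σ q̄ Δp, with q in kg/kg and Δp in Pa (1 kg/m² of water = 1 mm).
Layer 1020–760 hPa: Δp = 260 hPa = 26000 Pa, q̄ = 0.00828 kg/kg → 0.00828 × 26000 / 9.8 = 21.97 mm
Layer 760–500 hPa: Δp = 260 hPa = 26000 Pa, q̄ = 0.00359 kg/kg → 0.00359 × 26000 / 9.8 = 9.52 mm
Layer 500–250 hPa: Δp = 250 hPa = 25000 Pa, q̄ = 0.00153 kg/kg → 0.00153 × 25000 / 9.8 = 3.90 mm
PW = 21.97 + 9.52 + 3.90 = 35.39 ≈ 35.4 mm.

PW ≈ 35.4 mm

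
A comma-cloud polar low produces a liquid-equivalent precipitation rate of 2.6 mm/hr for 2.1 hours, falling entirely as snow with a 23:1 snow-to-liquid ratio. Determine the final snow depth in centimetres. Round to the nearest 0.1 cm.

Liquid-equivalent depth = 2.6 × 2.1 = 5.46 mm.
Snow depth = 5.46 mm × 23 = 125.58 mm = 12.6 cm.

snow depth ≈ 12.6 cm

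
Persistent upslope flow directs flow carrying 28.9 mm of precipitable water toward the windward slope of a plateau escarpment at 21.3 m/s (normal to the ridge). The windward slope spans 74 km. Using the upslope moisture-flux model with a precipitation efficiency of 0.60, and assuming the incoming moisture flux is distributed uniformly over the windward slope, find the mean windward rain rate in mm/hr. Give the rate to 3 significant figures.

R ≈ 18.0 mm/hr

Incoming column moisture flux per unit ridge length: F = V × PW = 21.3 × 28.9 = 615.57 mm·m/s.
Spread over the 74 km slope with efficiency ε = 0.60: R = ε·F/W = 0.60 × 615.57 / 74000 m = 4.991e-03 mm/s.
R = 4.991e-03 × 3600 = 18.0 mm/hr.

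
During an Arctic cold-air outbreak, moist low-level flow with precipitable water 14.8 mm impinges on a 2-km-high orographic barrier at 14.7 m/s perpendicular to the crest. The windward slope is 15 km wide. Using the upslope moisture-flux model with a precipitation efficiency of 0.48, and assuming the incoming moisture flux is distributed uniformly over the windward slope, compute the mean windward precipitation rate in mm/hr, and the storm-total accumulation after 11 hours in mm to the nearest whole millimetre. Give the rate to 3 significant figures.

R ≈ 25.1 mm/hr; total ≈ 276 mm

Incoming column moisture flux per unit ridge length: F = V × PW = 14.7 × 14.8 = 217.56 mm·m/s.
Spread over the 15 km slope with efficiency ε = 0.48: R = ε·F/W = 0.48 × 217.56 / 15000 m = 6.962e-03 mm/s.
R = 6.962e-03 × 3600 = 25.1 mm/hr.
Over 11 h: total = 25.1 × 11 = 276.1 ≈ 276 mm.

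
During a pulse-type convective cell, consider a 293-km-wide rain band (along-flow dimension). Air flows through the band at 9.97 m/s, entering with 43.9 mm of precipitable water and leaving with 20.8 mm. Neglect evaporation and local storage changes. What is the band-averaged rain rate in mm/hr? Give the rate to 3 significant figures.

R ≈ 2.83 mm/hr

Column moisture flux per unit crosswind length is F = V × PW.
Inflow: F_in = 9.97 × 43.9 = 437.683 mm·m/s
Outflow: F_out = 9.97 × 20.8 = 207.376 mm·m/s
Steady-state rate R = (F_in − F_out)/L = (437.683 − 207.376) / 293000 m = 7.860e-04 mm/s.
R = 7.860e-04 × 3600 = 2.83 mm/hr.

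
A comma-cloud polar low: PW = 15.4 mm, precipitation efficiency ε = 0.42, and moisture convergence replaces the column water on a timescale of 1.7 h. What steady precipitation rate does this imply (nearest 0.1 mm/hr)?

R ≈ 3.8 mm/hr

Each overturning extracts ε × PW = 0.42 × 15.4 = 6.468 mm.
Rate = ε·PW / τ = 6.468 / 1.7 h = 3.8 mm/hr.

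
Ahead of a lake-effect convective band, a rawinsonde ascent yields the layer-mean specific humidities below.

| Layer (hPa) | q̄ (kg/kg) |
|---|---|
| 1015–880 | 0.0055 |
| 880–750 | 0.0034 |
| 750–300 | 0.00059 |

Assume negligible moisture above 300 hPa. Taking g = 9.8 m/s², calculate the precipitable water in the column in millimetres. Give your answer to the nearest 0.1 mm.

PW ≈ 14.8 mm

Precipitable water is the column-integrated vapour mass per unit area: PW = (1/g) Σ q̄ Δp, with q in kg/kg and Δp in Pa (1 kg/m² of water = 1 mm).
Layer 1015–880 hPa: Δp = 135 hPa = 13500 Pa, q̄ = 0.0055 kg/kg → 0.0055 × 13500 / 9.8 = 7.58 mm
Layer 880–750 hPa: Δp = 130 hPa = 13000 Pa, q̄ = 0.0034 kg/kg → 0.0034 × 13000 / 9.8 = 4.51 mm
Layer 750–300 hPa: Δp = 450 hPa = 45000 Pa, q̄ = 0.00059 kg/kg → 0.00059 × 45000 / 9.8 = 2.71 mm
PW = 7.58 + 4.51 + 2.71 = 14.80 ≈ 14.8 mm.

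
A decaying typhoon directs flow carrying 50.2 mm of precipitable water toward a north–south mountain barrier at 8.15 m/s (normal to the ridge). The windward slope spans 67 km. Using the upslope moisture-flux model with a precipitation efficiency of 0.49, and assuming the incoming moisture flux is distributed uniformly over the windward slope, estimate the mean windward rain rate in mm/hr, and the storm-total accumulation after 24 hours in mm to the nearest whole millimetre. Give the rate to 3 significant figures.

R ≈ 10.8 mm/hr; total ≈ 259 mm

Incoming column moisture flux per unit ridge length: F = V × PW = 8.15 × 50.2 = 409.13 mm·m/s.
Spread over the 67 km slope with efficiency ε = 0.49: R = ε·F/W = 0.49 × 409.13 / 67000 m = 2.992e-03 mm/s.
R = 2.992e-03 × 3600 = 10.8 mm/hr.
Over 24 h: total = 10.8 × 24 = 259.2 ≈ 259 mm.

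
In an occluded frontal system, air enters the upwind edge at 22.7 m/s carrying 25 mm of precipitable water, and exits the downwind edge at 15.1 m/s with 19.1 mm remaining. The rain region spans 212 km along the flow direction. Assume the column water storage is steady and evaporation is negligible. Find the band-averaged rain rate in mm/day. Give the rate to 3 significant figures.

R ≈ 114 mm/day

Column moisture flux per unit crosswind length is F = V × PW.
Inflow: F_in = 22.7 × 25 = 567.5 mm·m/s
Outflow: F_out = 15.1 × 19.1 = 288.41 mm·m/s
Steady-state rate R = (F_in − F_out)/L = (567.5 − 288.41) / 212000 m = 1.316e-03 mm/s.
R = 1.316e-03 × 3600 × 24 = 114 mm/day.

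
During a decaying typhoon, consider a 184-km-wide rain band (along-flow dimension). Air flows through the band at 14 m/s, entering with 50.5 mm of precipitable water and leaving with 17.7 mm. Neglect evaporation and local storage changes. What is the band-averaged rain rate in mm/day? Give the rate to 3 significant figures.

Column moisture flux per unit crosswind length is F = V × PW.
Inflow: F_in = 14 × 50.5 = 707 mm·m/s
Outflow: F_out = 14 × 17.7 = 247.8 mm·m/s
Steady-state rate R = (F_in − F_out)/L = (707 − 247.8) / 184000 m = 2.496e-03 mm/s.
R = 2.496e-03 × 3600 × 24 = 216 mm/day.

R ≈ 216 mm/day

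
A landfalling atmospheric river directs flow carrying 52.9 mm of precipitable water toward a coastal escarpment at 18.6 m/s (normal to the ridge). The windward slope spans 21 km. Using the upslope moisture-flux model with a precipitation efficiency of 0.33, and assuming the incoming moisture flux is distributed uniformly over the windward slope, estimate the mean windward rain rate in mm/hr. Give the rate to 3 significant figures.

Incoming column moisture flux per unit ridge length: F = V × PW = 18.6 × 52.9 = 983.94 mm·m/s.
Spread over the 21 km slope with efficiency ε = 0.33: R = ε·F/W = 0.33 × 983.94 / 21000 m = 1.546e-02 mm/s.
R = 1.546e-02 × 3600 = 55.7 mm/hr.

R ≈ 55.7 mm/hr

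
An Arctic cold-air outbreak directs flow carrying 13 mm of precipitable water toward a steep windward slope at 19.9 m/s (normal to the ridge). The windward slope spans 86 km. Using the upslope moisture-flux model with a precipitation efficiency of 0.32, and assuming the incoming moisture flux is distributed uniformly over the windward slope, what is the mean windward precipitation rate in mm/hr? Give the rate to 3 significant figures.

Incoming column moisture flux per unit ridge length: F = V × PW = 19.9 × 13 = 258.7 mm·m/s.
Spread over the 86 km slope with efficiency ε = 0.32: R = ε·F/W = 0.32 × 258.7 / 86000 m = 9.626e-04 mm/s.
R = 9.626e-04 × 3600 = 3.47 mm/hr.

R ≈ 3.47 mm/hr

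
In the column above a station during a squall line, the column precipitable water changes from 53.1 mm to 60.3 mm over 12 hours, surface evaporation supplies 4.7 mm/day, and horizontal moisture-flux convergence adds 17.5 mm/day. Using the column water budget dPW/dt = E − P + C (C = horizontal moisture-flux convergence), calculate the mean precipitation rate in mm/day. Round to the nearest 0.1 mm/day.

P ≈ 7.8 mm/day

dPW/dt = (60.3 − 53.1) mm / (12/24 day) = +14.400 mm/day.
P = E + C − dPW/dt = 4.7 + (17.5) − (+14.400) = 7.8 mm/day.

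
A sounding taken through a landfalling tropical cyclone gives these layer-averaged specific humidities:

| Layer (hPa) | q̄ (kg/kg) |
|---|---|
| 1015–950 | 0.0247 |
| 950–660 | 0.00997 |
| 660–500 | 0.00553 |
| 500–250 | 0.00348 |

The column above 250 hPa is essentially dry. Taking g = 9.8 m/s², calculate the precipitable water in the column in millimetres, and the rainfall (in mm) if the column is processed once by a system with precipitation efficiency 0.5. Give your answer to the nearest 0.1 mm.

Precipitable water is the column-integrated vapour mass per unit area: PW = (1/g) Σ q̄ Δp, with q in kg/kg and Δp in Pa (1 kg/m² of water = 1 mm).
Layer 1015–950 hPa: Δp = 65 hPa = 6500 Pa, q̄ = 0.0247 kg/kg → 0.0247 × 6500 / 9.8 = 16.38 mm
Layer 950–660 hPa: Δp = 290 hPa = 29000 Pa, q̄ = 0.00997 kg/kg → 0.00997 × 29000 / 9.8 = 29.50 mm
Layer 660–500 hPa: Δp = 160 hPa = 16000 Pa, q̄ = 0.00553 kg/kg → 0.00553 × 16000 / 9.8 = 9.03 mm
Layer 500–250 hPa: Δp = 250 hPa = 25000 Pa, q̄ = 0.00348 kg/kg → 0.00348 × 25000 / 9.8 = 8.88 mm
PW = 16.38 + 29.50 + 9.03 + 8.88 = 63.79 ≈ 63.8 mm.
Rainfall = ε × PW = 0.5 × 63.8 = 31.9 mm.

PW ≈ 63.8 mm; rainfall ≈ 31.9 mm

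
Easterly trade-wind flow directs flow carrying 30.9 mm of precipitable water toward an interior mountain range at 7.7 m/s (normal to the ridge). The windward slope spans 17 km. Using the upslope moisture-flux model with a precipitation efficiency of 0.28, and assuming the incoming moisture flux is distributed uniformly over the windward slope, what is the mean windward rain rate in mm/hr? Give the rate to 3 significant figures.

R ≈ 14.1 mm/hr

Incoming column moisture flux per unit ridge length: F = V × PW = 7.7 × 30.9 = 237.93 mm·m/s.
Spread over the 17 km slope with efficiency ε = 0.28: R = ε·F/W = 0.28 × 237.93 / 17000 m = 3.919e-03 mm/s.
R = 3.919e-03 × 3600 = 14.1 mm/hr.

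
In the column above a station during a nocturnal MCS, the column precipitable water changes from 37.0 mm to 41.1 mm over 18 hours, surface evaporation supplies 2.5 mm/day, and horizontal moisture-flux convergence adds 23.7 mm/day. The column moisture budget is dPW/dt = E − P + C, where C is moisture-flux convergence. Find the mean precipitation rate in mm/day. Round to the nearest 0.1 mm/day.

P ≈ 20.7 mm/day

dPW/dt = (41.1 − 37.0) mm / (18/24 day) = +5.467 mm/day.
P = E + C − dPW/dt = 2.5 + (23.7) − (+5.467) = 20.7 mm/day.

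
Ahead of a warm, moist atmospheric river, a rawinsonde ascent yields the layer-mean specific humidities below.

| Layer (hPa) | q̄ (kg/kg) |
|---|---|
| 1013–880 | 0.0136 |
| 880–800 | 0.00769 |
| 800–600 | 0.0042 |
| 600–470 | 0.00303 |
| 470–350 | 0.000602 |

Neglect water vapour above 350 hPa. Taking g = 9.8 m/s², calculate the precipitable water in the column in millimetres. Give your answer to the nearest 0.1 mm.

Precipitable water is the column-integrated vapour mass per unit area: PW = (1/g) Σ q̄ Δp, with q in kg/kg and Δp in Pa (1 kg/m² of water = 1 mm).
Layer 1013–880 hPa: Δp = 133 hPa = 13300 Pa, q̄ = 0.0136 kg/kg → 0.0136 × 13300 / 9.8 = 18.46 mm
Layer 880–800 hPa: Δp = 80 hPa = 8000 Pa, q̄ = 0.00769 kg/kg → 0.00769 × 8000 / 9.8 = 6.28 mm
Layer 800–600 hPa: Δp = 200 hPa = 20000 Pa, q̄ = 0.0042 kg/kg → 0.0042 × 20000 / 9.8 = 8.57 mm
Layer 600–470 hPa: Δp = 130 hPa = 13000 Pa, q̄ = 0.00303 kg/kg → 0.00303 × 13000 / 9.8 = 4.02 mm
Layer 470–350 hPa: Δp = 120 hPa = 12000 Pa, q̄ = 0.000602 kg/kg → 0.000602 × 12000 / 9.8 = 0.74 mm
PW = 18.46 + 6.28 + 8.57 + 4.02 + 0.74 = 38.07 ≈ 38.1 mm.

PW ≈ 38.1 mm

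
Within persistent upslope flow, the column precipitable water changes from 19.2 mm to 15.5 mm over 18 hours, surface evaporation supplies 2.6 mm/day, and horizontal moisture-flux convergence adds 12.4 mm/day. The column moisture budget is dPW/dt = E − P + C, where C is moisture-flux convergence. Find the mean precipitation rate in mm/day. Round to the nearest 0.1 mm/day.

P ≈ 19.9 mm/day

dPW/dt = (15.5 − 19.2) mm / (18/24 day) = -4.933 mm/day.
P = E + C − dPW/dt = 2.6 + (12.4) − (-4.933) = 19.9 mm/day.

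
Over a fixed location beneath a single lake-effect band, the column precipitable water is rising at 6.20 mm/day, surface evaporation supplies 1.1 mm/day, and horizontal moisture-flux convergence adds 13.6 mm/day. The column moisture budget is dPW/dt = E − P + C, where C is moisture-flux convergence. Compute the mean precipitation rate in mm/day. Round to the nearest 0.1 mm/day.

P ≈ 8.5 mm/day

dPW/dt = +6.20 mm/day.
P = E + C − dPW/dt = 1.1 + (13.6) − (+6.20) = 8.5 mm/day.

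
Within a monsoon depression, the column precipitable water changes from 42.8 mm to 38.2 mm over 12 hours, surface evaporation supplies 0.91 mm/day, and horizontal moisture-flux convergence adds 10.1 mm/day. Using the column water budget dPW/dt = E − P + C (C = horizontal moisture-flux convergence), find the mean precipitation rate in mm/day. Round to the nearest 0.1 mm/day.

P ≈ 20.2 mm/day

dPW/dt = (38.2 − 42.8) mm / (12/24 day) = -9.200 mm/day.
P = E + C − dPW/dt = 0.91 + (10.1) − (-9.200) = 20.2 mm/day.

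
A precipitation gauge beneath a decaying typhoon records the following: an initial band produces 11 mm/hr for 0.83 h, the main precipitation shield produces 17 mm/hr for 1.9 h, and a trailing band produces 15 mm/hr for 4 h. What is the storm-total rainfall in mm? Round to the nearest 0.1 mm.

total ≈ 101.4 mm

Total = Σ Rᵢ Δtᵢ = 11 × 0.83 + 17 × 1.9 + 15 × 4
      = 9.13 + 32.3 + 60 = 101.4 mm.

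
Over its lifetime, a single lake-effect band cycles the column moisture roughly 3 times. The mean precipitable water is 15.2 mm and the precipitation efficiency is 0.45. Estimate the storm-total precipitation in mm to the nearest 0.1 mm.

Each cycle deposits ε × PW = 0.45 × 15.2 = 6.84 mm.
Over 3 cycles: 3 × 6.84 = 20.5 mm.

precipitation ≈ 20.5 mm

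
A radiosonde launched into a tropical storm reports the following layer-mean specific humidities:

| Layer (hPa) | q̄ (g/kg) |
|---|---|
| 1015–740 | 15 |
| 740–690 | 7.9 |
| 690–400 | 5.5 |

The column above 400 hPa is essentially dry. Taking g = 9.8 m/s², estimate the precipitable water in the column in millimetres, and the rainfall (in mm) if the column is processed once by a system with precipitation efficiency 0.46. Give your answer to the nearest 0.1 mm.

Precipitable water is the column-integrated vapour mass per unit area: PW = (1/g) Σ q̄ Δp, with q in kg/kg and Δp in Pa (1 kg/m² of water = 1 mm).
Layer 1015–740 hPa: Δp = 275 hPa = 27500 Pa, q̄ = 0.015 kg/kg → 0.015 × 27500 / 9.8 = 42.09 mm
Layer 740–690 hPa: Δp = 50 hPa = 5000 Pa, q̄ = 0.0079 kg/kg → 0.0079 × 5000 / 9.8 = 4.03 mm
Layer 690–400 hPa: Δp = 290 hPa = 29000 Pa, q̄ = 0.0055 kg/kg → 0.0055 × 29000 / 9.8 = 16.28 mm
PW = 42.09 + 4.03 + 16.28 = 62.40 ≈ 62.4 mm.
Rainfall = ε × PW = 0.46 × 62.4 = 28.7 mm.

PW ≈ 62.4 mm; rainfall ≈ 28.7 mm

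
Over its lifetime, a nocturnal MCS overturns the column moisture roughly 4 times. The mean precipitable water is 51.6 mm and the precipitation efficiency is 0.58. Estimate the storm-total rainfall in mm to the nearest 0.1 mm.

Each cycle deposits ε × PW = 0.58 × 51.6 = 29.928 mm.
Over 4 cycles: 4 × 29.928 = 119.7 mm.

rainfall ≈ 119.7 mm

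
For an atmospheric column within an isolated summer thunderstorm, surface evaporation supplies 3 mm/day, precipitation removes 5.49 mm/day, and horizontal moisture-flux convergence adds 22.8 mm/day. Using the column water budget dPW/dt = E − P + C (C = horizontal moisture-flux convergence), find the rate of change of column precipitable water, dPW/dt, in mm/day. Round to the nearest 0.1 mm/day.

dPW/dt ≈ 20.3 mm/day

dPW/dt = E − P + C = 3 − 5.49 + (22.8) = 20.3 mm/day.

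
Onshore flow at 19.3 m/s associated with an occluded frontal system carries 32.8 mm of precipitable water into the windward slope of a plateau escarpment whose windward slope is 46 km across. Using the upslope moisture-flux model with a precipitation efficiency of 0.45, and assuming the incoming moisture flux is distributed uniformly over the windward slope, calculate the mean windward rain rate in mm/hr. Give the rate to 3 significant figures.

Incoming column moisture flux per unit ridge length: F = V × PW = 19.3 × 32.8 = 633.04 mm·m/s.
Spread over the 46 km slope with efficiency ε = 0.45: R = ε·F/W = 0.45 × 633.04 / 46000 m = 6.193e-03 mm/s.
R = 6.193e-03 × 3600 = 22.3 mm/hr.

R ≈ 22.3 mm/hr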